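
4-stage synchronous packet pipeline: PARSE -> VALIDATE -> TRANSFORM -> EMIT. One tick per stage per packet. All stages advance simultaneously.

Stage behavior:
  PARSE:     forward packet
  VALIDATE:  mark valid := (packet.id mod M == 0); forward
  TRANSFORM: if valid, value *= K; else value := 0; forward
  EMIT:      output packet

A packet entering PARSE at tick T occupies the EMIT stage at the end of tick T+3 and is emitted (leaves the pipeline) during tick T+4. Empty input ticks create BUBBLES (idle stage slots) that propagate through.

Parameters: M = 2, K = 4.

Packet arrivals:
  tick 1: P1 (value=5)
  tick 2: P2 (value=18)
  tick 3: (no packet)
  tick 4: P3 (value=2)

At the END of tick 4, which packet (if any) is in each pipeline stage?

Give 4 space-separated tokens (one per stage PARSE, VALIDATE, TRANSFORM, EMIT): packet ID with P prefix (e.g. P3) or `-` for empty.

Tick 1: [PARSE:P1(v=5,ok=F), VALIDATE:-, TRANSFORM:-, EMIT:-] out:-; in:P1
Tick 2: [PARSE:P2(v=18,ok=F), VALIDATE:P1(v=5,ok=F), TRANSFORM:-, EMIT:-] out:-; in:P2
Tick 3: [PARSE:-, VALIDATE:P2(v=18,ok=T), TRANSFORM:P1(v=0,ok=F), EMIT:-] out:-; in:-
Tick 4: [PARSE:P3(v=2,ok=F), VALIDATE:-, TRANSFORM:P2(v=72,ok=T), EMIT:P1(v=0,ok=F)] out:-; in:P3
At end of tick 4: ['P3', '-', 'P2', 'P1']

Answer: P3 - P2 P1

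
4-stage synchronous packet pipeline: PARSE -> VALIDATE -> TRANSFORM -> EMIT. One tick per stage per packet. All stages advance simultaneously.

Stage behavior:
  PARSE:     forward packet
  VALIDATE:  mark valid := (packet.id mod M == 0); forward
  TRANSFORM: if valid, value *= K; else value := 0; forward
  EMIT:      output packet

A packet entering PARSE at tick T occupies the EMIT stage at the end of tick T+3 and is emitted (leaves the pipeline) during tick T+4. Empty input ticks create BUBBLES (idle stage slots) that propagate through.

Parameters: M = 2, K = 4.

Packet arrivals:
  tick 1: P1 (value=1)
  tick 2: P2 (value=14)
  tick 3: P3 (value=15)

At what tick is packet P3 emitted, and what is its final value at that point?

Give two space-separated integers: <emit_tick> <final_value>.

Answer: 7 0

Derivation:
Tick 1: [PARSE:P1(v=1,ok=F), VALIDATE:-, TRANSFORM:-, EMIT:-] out:-; in:P1
Tick 2: [PARSE:P2(v=14,ok=F), VALIDATE:P1(v=1,ok=F), TRANSFORM:-, EMIT:-] out:-; in:P2
Tick 3: [PARSE:P3(v=15,ok=F), VALIDATE:P2(v=14,ok=T), TRANSFORM:P1(v=0,ok=F), EMIT:-] out:-; in:P3
Tick 4: [PARSE:-, VALIDATE:P3(v=15,ok=F), TRANSFORM:P2(v=56,ok=T), EMIT:P1(v=0,ok=F)] out:-; in:-
Tick 5: [PARSE:-, VALIDATE:-, TRANSFORM:P3(v=0,ok=F), EMIT:P2(v=56,ok=T)] out:P1(v=0); in:-
Tick 6: [PARSE:-, VALIDATE:-, TRANSFORM:-, EMIT:P3(v=0,ok=F)] out:P2(v=56); in:-
Tick 7: [PARSE:-, VALIDATE:-, TRANSFORM:-, EMIT:-] out:P3(v=0); in:-
P3: arrives tick 3, valid=False (id=3, id%2=1), emit tick 7, final value 0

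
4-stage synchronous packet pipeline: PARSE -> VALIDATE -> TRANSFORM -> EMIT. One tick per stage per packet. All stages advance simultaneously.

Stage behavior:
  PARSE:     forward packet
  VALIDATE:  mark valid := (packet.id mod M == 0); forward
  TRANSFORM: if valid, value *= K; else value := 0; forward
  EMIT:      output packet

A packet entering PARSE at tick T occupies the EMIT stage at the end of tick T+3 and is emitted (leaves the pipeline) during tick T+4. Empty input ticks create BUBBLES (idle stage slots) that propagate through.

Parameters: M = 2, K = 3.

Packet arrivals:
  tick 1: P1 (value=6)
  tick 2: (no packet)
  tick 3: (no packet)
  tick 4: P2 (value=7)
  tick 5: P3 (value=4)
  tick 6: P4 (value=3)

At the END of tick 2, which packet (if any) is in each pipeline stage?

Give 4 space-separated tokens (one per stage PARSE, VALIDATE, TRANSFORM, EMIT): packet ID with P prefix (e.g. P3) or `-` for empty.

Tick 1: [PARSE:P1(v=6,ok=F), VALIDATE:-, TRANSFORM:-, EMIT:-] out:-; in:P1
Tick 2: [PARSE:-, VALIDATE:P1(v=6,ok=F), TRANSFORM:-, EMIT:-] out:-; in:-
At end of tick 2: ['-', 'P1', '-', '-']

Answer: - P1 - -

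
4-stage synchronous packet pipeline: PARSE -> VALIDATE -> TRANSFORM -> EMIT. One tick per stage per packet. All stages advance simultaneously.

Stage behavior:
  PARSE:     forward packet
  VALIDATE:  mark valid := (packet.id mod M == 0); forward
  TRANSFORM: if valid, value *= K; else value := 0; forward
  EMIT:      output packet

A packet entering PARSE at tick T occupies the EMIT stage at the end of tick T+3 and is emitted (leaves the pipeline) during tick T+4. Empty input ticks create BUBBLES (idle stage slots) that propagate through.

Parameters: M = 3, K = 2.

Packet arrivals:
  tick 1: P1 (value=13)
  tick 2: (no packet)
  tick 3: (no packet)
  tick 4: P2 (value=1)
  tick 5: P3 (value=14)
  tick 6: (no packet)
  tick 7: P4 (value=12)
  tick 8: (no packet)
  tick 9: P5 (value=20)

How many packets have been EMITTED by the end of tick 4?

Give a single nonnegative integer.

Answer: 0

Derivation:
Tick 1: [PARSE:P1(v=13,ok=F), VALIDATE:-, TRANSFORM:-, EMIT:-] out:-; in:P1
Tick 2: [PARSE:-, VALIDATE:P1(v=13,ok=F), TRANSFORM:-, EMIT:-] out:-; in:-
Tick 3: [PARSE:-, VALIDATE:-, TRANSFORM:P1(v=0,ok=F), EMIT:-] out:-; in:-
Tick 4: [PARSE:P2(v=1,ok=F), VALIDATE:-, TRANSFORM:-, EMIT:P1(v=0,ok=F)] out:-; in:P2
Emitted by tick 4: []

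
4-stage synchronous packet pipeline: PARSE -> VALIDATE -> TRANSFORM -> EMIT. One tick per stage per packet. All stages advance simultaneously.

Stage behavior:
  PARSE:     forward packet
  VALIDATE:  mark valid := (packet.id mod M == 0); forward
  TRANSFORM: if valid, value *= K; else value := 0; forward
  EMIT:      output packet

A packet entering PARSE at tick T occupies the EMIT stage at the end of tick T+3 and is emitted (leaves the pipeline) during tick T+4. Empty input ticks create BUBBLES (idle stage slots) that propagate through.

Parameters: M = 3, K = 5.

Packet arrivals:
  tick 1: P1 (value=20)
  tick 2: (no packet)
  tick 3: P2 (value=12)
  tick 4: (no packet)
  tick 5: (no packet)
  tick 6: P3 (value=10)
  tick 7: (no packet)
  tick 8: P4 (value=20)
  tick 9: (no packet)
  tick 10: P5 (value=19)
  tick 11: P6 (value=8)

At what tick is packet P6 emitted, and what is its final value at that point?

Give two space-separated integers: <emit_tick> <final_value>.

Tick 1: [PARSE:P1(v=20,ok=F), VALIDATE:-, TRANSFORM:-, EMIT:-] out:-; in:P1
Tick 2: [PARSE:-, VALIDATE:P1(v=20,ok=F), TRANSFORM:-, EMIT:-] out:-; in:-
Tick 3: [PARSE:P2(v=12,ok=F), VALIDATE:-, TRANSFORM:P1(v=0,ok=F), EMIT:-] out:-; in:P2
Tick 4: [PARSE:-, VALIDATE:P2(v=12,ok=F), TRANSFORM:-, EMIT:P1(v=0,ok=F)] out:-; in:-
Tick 5: [PARSE:-, VALIDATE:-, TRANSFORM:P2(v=0,ok=F), EMIT:-] out:P1(v=0); in:-
Tick 6: [PARSE:P3(v=10,ok=F), VALIDATE:-, TRANSFORM:-, EMIT:P2(v=0,ok=F)] out:-; in:P3
Tick 7: [PARSE:-, VALIDATE:P3(v=10,ok=T), TRANSFORM:-, EMIT:-] out:P2(v=0); in:-
Tick 8: [PARSE:P4(v=20,ok=F), VALIDATE:-, TRANSFORM:P3(v=50,ok=T), EMIT:-] out:-; in:P4
Tick 9: [PARSE:-, VALIDATE:P4(v=20,ok=F), TRANSFORM:-, EMIT:P3(v=50,ok=T)] out:-; in:-
Tick 10: [PARSE:P5(v=19,ok=F), VALIDATE:-, TRANSFORM:P4(v=0,ok=F), EMIT:-] out:P3(v=50); in:P5
Tick 11: [PARSE:P6(v=8,ok=F), VALIDATE:P5(v=19,ok=F), TRANSFORM:-, EMIT:P4(v=0,ok=F)] out:-; in:P6
Tick 12: [PARSE:-, VALIDATE:P6(v=8,ok=T), TRANSFORM:P5(v=0,ok=F), EMIT:-] out:P4(v=0); in:-
Tick 13: [PARSE:-, VALIDATE:-, TRANSFORM:P6(v=40,ok=T), EMIT:P5(v=0,ok=F)] out:-; in:-
Tick 14: [PARSE:-, VALIDATE:-, TRANSFORM:-, EMIT:P6(v=40,ok=T)] out:P5(v=0); in:-
Tick 15: [PARSE:-, VALIDATE:-, TRANSFORM:-, EMIT:-] out:P6(v=40); in:-
P6: arrives tick 11, valid=True (id=6, id%3=0), emit tick 15, final value 40

Answer: 15 40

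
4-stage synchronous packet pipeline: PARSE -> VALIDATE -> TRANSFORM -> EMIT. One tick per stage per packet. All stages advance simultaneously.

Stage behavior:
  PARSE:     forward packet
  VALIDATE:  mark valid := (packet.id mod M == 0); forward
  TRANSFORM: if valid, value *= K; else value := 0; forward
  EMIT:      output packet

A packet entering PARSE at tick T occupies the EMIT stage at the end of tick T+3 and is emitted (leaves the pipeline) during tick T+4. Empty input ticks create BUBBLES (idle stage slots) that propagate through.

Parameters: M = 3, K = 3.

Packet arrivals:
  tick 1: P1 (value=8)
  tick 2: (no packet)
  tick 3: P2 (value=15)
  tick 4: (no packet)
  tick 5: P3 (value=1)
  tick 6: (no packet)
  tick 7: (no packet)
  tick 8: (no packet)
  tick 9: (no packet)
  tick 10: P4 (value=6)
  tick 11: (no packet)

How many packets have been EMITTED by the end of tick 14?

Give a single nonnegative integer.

Answer: 4

Derivation:
Tick 1: [PARSE:P1(v=8,ok=F), VALIDATE:-, TRANSFORM:-, EMIT:-] out:-; in:P1
Tick 2: [PARSE:-, VALIDATE:P1(v=8,ok=F), TRANSFORM:-, EMIT:-] out:-; in:-
Tick 3: [PARSE:P2(v=15,ok=F), VALIDATE:-, TRANSFORM:P1(v=0,ok=F), EMIT:-] out:-; in:P2
Tick 4: [PARSE:-, VALIDATE:P2(v=15,ok=F), TRANSFORM:-, EMIT:P1(v=0,ok=F)] out:-; in:-
Tick 5: [PARSE:P3(v=1,ok=F), VALIDATE:-, TRANSFORM:P2(v=0,ok=F), EMIT:-] out:P1(v=0); in:P3
Tick 6: [PARSE:-, VALIDATE:P3(v=1,ok=T), TRANSFORM:-, EMIT:P2(v=0,ok=F)] out:-; in:-
Tick 7: [PARSE:-, VALIDATE:-, TRANSFORM:P3(v=3,ok=T), EMIT:-] out:P2(v=0); in:-
Tick 8: [PARSE:-, VALIDATE:-, TRANSFORM:-, EMIT:P3(v=3,ok=T)] out:-; in:-
Tick 9: [PARSE:-, VALIDATE:-, TRANSFORM:-, EMIT:-] out:P3(v=3); in:-
Tick 10: [PARSE:P4(v=6,ok=F), VALIDATE:-, TRANSFORM:-, EMIT:-] out:-; in:P4
Tick 11: [PARSE:-, VALIDATE:P4(v=6,ok=F), TRANSFORM:-, EMIT:-] out:-; in:-
Tick 12: [PARSE:-, VALIDATE:-, TRANSFORM:P4(v=0,ok=F), EMIT:-] out:-; in:-
Tick 13: [PARSE:-, VALIDATE:-, TRANSFORM:-, EMIT:P4(v=0,ok=F)] out:-; in:-
Tick 14: [PARSE:-, VALIDATE:-, TRANSFORM:-, EMIT:-] out:P4(v=0); in:-
Emitted by tick 14: ['P1', 'P2', 'P3', 'P4']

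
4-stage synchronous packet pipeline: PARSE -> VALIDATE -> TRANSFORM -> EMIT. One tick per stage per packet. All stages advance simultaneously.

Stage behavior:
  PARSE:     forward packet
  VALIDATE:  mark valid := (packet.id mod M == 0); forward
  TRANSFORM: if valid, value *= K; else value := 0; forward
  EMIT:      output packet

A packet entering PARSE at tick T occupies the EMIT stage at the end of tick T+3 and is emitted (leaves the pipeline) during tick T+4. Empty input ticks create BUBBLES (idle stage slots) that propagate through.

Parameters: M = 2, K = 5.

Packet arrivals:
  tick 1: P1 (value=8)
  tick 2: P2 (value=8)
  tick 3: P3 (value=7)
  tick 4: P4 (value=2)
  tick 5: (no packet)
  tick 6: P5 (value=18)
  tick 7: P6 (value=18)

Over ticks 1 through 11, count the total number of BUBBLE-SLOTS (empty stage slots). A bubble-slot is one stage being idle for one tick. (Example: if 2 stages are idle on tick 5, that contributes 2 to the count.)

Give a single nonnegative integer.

Tick 1: [PARSE:P1(v=8,ok=F), VALIDATE:-, TRANSFORM:-, EMIT:-] out:-; bubbles=3
Tick 2: [PARSE:P2(v=8,ok=F), VALIDATE:P1(v=8,ok=F), TRANSFORM:-, EMIT:-] out:-; bubbles=2
Tick 3: [PARSE:P3(v=7,ok=F), VALIDATE:P2(v=8,ok=T), TRANSFORM:P1(v=0,ok=F), EMIT:-] out:-; bubbles=1
Tick 4: [PARSE:P4(v=2,ok=F), VALIDATE:P3(v=7,ok=F), TRANSFORM:P2(v=40,ok=T), EMIT:P1(v=0,ok=F)] out:-; bubbles=0
Tick 5: [PARSE:-, VALIDATE:P4(v=2,ok=T), TRANSFORM:P3(v=0,ok=F), EMIT:P2(v=40,ok=T)] out:P1(v=0); bubbles=1
Tick 6: [PARSE:P5(v=18,ok=F), VALIDATE:-, TRANSFORM:P4(v=10,ok=T), EMIT:P3(v=0,ok=F)] out:P2(v=40); bubbles=1
Tick 7: [PARSE:P6(v=18,ok=F), VALIDATE:P5(v=18,ok=F), TRANSFORM:-, EMIT:P4(v=10,ok=T)] out:P3(v=0); bubbles=1
Tick 8: [PARSE:-, VALIDATE:P6(v=18,ok=T), TRANSFORM:P5(v=0,ok=F), EMIT:-] out:P4(v=10); bubbles=2
Tick 9: [PARSE:-, VALIDATE:-, TRANSFORM:P6(v=90,ok=T), EMIT:P5(v=0,ok=F)] out:-; bubbles=2
Tick 10: [PARSE:-, VALIDATE:-, TRANSFORM:-, EMIT:P6(v=90,ok=T)] out:P5(v=0); bubbles=3
Tick 11: [PARSE:-, VALIDATE:-, TRANSFORM:-, EMIT:-] out:P6(v=90); bubbles=4
Total bubble-slots: 20

Answer: 20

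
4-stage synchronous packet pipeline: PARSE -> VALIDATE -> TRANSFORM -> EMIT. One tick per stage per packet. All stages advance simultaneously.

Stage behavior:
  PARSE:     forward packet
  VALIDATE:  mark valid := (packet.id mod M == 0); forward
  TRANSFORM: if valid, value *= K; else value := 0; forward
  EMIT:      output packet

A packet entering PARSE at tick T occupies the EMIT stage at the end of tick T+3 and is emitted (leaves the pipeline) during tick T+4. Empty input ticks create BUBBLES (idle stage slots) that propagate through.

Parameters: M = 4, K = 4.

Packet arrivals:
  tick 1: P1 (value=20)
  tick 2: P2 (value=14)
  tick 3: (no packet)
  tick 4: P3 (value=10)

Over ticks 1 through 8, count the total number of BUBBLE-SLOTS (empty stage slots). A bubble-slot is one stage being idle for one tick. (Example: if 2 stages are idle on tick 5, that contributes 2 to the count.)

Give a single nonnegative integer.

Answer: 20

Derivation:
Tick 1: [PARSE:P1(v=20,ok=F), VALIDATE:-, TRANSFORM:-, EMIT:-] out:-; bubbles=3
Tick 2: [PARSE:P2(v=14,ok=F), VALIDATE:P1(v=20,ok=F), TRANSFORM:-, EMIT:-] out:-; bubbles=2
Tick 3: [PARSE:-, VALIDATE:P2(v=14,ok=F), TRANSFORM:P1(v=0,ok=F), EMIT:-] out:-; bubbles=2
Tick 4: [PARSE:P3(v=10,ok=F), VALIDATE:-, TRANSFORM:P2(v=0,ok=F), EMIT:P1(v=0,ok=F)] out:-; bubbles=1
Tick 5: [PARSE:-, VALIDATE:P3(v=10,ok=F), TRANSFORM:-, EMIT:P2(v=0,ok=F)] out:P1(v=0); bubbles=2
Tick 6: [PARSE:-, VALIDATE:-, TRANSFORM:P3(v=0,ok=F), EMIT:-] out:P2(v=0); bubbles=3
Tick 7: [PARSE:-, VALIDATE:-, TRANSFORM:-, EMIT:P3(v=0,ok=F)] out:-; bubbles=3
Tick 8: [PARSE:-, VALIDATE:-, TRANSFORM:-, EMIT:-] out:P3(v=0); bubbles=4
Total bubble-slots: 20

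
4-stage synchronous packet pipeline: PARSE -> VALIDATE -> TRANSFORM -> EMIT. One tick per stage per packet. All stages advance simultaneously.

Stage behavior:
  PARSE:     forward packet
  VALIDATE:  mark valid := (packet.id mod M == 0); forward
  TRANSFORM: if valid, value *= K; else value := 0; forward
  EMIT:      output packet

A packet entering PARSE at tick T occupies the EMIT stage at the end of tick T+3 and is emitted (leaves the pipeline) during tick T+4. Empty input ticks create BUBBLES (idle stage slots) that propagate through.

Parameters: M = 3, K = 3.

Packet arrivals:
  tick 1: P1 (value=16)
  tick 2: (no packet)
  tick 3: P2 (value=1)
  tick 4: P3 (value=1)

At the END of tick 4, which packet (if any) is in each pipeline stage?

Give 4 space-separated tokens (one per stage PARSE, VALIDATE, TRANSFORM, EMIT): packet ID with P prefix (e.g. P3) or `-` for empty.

Tick 1: [PARSE:P1(v=16,ok=F), VALIDATE:-, TRANSFORM:-, EMIT:-] out:-; in:P1
Tick 2: [PARSE:-, VALIDATE:P1(v=16,ok=F), TRANSFORM:-, EMIT:-] out:-; in:-
Tick 3: [PARSE:P2(v=1,ok=F), VALIDATE:-, TRANSFORM:P1(v=0,ok=F), EMIT:-] out:-; in:P2
Tick 4: [PARSE:P3(v=1,ok=F), VALIDATE:P2(v=1,ok=F), TRANSFORM:-, EMIT:P1(v=0,ok=F)] out:-; in:P3
At end of tick 4: ['P3', 'P2', '-', 'P1']

Answer: P3 P2 - P1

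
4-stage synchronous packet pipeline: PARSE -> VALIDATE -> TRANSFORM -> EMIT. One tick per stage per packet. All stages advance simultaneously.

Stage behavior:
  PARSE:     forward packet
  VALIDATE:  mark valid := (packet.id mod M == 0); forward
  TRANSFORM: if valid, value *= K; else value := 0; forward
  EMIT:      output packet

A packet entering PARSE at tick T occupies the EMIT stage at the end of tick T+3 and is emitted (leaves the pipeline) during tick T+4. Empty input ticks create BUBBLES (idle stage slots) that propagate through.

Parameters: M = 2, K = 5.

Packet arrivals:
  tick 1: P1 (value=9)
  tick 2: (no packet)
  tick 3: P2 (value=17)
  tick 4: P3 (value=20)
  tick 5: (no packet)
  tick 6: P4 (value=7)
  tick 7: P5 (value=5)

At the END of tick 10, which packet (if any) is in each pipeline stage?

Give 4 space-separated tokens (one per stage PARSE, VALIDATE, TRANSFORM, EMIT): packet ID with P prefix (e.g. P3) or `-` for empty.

Answer: - - - P5

Derivation:
Tick 1: [PARSE:P1(v=9,ok=F), VALIDATE:-, TRANSFORM:-, EMIT:-] out:-; in:P1
Tick 2: [PARSE:-, VALIDATE:P1(v=9,ok=F), TRANSFORM:-, EMIT:-] out:-; in:-
Tick 3: [PARSE:P2(v=17,ok=F), VALIDATE:-, TRANSFORM:P1(v=0,ok=F), EMIT:-] out:-; in:P2
Tick 4: [PARSE:P3(v=20,ok=F), VALIDATE:P2(v=17,ok=T), TRANSFORM:-, EMIT:P1(v=0,ok=F)] out:-; in:P3
Tick 5: [PARSE:-, VALIDATE:P3(v=20,ok=F), TRANSFORM:P2(v=85,ok=T), EMIT:-] out:P1(v=0); in:-
Tick 6: [PARSE:P4(v=7,ok=F), VALIDATE:-, TRANSFORM:P3(v=0,ok=F), EMIT:P2(v=85,ok=T)] out:-; in:P4
Tick 7: [PARSE:P5(v=5,ok=F), VALIDATE:P4(v=7,ok=T), TRANSFORM:-, EMIT:P3(v=0,ok=F)] out:P2(v=85); in:P5
Tick 8: [PARSE:-, VALIDATE:P5(v=5,ok=F), TRANSFORM:P4(v=35,ok=T), EMIT:-] out:P3(v=0); in:-
Tick 9: [PARSE:-, VALIDATE:-, TRANSFORM:P5(v=0,ok=F), EMIT:P4(v=35,ok=T)] out:-; in:-
Tick 10: [PARSE:-, VALIDATE:-, TRANSFORM:-, EMIT:P5(v=0,ok=F)] out:P4(v=35); in:-
At end of tick 10: ['-', '-', '-', 'P5']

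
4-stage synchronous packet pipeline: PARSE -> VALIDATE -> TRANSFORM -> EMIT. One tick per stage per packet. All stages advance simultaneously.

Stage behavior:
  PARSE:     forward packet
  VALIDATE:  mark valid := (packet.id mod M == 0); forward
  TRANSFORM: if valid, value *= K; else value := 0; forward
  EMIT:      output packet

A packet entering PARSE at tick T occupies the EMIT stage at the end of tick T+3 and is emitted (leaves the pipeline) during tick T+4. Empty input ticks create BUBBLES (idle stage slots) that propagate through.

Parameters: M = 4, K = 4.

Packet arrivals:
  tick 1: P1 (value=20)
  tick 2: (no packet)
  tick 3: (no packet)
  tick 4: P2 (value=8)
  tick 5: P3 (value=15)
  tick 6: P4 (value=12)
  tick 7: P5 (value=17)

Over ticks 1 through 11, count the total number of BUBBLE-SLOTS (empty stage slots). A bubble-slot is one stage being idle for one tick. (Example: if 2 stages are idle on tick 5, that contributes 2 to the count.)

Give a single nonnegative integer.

Tick 1: [PARSE:P1(v=20,ok=F), VALIDATE:-, TRANSFORM:-, EMIT:-] out:-; bubbles=3
Tick 2: [PARSE:-, VALIDATE:P1(v=20,ok=F), TRANSFORM:-, EMIT:-] out:-; bubbles=3
Tick 3: [PARSE:-, VALIDATE:-, TRANSFORM:P1(v=0,ok=F), EMIT:-] out:-; bubbles=3
Tick 4: [PARSE:P2(v=8,ok=F), VALIDATE:-, TRANSFORM:-, EMIT:P1(v=0,ok=F)] out:-; bubbles=2
Tick 5: [PARSE:P3(v=15,ok=F), VALIDATE:P2(v=8,ok=F), TRANSFORM:-, EMIT:-] out:P1(v=0); bubbles=2
Tick 6: [PARSE:P4(v=12,ok=F), VALIDATE:P3(v=15,ok=F), TRANSFORM:P2(v=0,ok=F), EMIT:-] out:-; bubbles=1
Tick 7: [PARSE:P5(v=17,ok=F), VALIDATE:P4(v=12,ok=T), TRANSFORM:P3(v=0,ok=F), EMIT:P2(v=0,ok=F)] out:-; bubbles=0
Tick 8: [PARSE:-, VALIDATE:P5(v=17,ok=F), TRANSFORM:P4(v=48,ok=T), EMIT:P3(v=0,ok=F)] out:P2(v=0); bubbles=1
Tick 9: [PARSE:-, VALIDATE:-, TRANSFORM:P5(v=0,ok=F), EMIT:P4(v=48,ok=T)] out:P3(v=0); bubbles=2
Tick 10: [PARSE:-, VALIDATE:-, TRANSFORM:-, EMIT:P5(v=0,ok=F)] out:P4(v=48); bubbles=3
Tick 11: [PARSE:-, VALIDATE:-, TRANSFORM:-, EMIT:-] out:P5(v=0); bubbles=4
Total bubble-slots: 24

Answer: 24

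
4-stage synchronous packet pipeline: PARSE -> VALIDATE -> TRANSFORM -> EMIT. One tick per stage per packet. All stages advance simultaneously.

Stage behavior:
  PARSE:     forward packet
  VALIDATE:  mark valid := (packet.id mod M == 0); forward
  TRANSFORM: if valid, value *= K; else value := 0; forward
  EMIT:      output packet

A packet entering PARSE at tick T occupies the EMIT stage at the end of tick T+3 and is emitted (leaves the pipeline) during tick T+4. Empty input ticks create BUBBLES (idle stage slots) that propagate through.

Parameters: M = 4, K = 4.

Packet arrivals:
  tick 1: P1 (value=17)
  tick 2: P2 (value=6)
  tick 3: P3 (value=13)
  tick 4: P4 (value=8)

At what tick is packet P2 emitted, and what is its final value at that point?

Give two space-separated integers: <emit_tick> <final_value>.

Answer: 6 0

Derivation:
Tick 1: [PARSE:P1(v=17,ok=F), VALIDATE:-, TRANSFORM:-, EMIT:-] out:-; in:P1
Tick 2: [PARSE:P2(v=6,ok=F), VALIDATE:P1(v=17,ok=F), TRANSFORM:-, EMIT:-] out:-; in:P2
Tick 3: [PARSE:P3(v=13,ok=F), VALIDATE:P2(v=6,ok=F), TRANSFORM:P1(v=0,ok=F), EMIT:-] out:-; in:P3
Tick 4: [PARSE:P4(v=8,ok=F), VALIDATE:P3(v=13,ok=F), TRANSFORM:P2(v=0,ok=F), EMIT:P1(v=0,ok=F)] out:-; in:P4
Tick 5: [PARSE:-, VALIDATE:P4(v=8,ok=T), TRANSFORM:P3(v=0,ok=F), EMIT:P2(v=0,ok=F)] out:P1(v=0); in:-
Tick 6: [PARSE:-, VALIDATE:-, TRANSFORM:P4(v=32,ok=T), EMIT:P3(v=0,ok=F)] out:P2(v=0); in:-
Tick 7: [PARSE:-, VALIDATE:-, TRANSFORM:-, EMIT:P4(v=32,ok=T)] out:P3(v=0); in:-
Tick 8: [PARSE:-, VALIDATE:-, TRANSFORM:-, EMIT:-] out:P4(v=32); in:-
P2: arrives tick 2, valid=False (id=2, id%4=2), emit tick 6, final value 0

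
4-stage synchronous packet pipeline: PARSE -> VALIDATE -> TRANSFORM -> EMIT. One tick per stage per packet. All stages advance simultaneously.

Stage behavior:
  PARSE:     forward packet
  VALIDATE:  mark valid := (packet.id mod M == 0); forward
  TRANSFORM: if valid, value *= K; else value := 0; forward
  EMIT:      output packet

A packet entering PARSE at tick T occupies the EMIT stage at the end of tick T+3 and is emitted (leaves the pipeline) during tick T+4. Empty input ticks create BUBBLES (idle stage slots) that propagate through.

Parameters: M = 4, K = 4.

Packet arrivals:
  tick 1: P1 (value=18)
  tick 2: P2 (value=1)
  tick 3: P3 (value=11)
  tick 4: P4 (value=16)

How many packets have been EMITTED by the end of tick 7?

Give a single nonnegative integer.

Answer: 3

Derivation:
Tick 1: [PARSE:P1(v=18,ok=F), VALIDATE:-, TRANSFORM:-, EMIT:-] out:-; in:P1
Tick 2: [PARSE:P2(v=1,ok=F), VALIDATE:P1(v=18,ok=F), TRANSFORM:-, EMIT:-] out:-; in:P2
Tick 3: [PARSE:P3(v=11,ok=F), VALIDATE:P2(v=1,ok=F), TRANSFORM:P1(v=0,ok=F), EMIT:-] out:-; in:P3
Tick 4: [PARSE:P4(v=16,ok=F), VALIDATE:P3(v=11,ok=F), TRANSFORM:P2(v=0,ok=F), EMIT:P1(v=0,ok=F)] out:-; in:P4
Tick 5: [PARSE:-, VALIDATE:P4(v=16,ok=T), TRANSFORM:P3(v=0,ok=F), EMIT:P2(v=0,ok=F)] out:P1(v=0); in:-
Tick 6: [PARSE:-, VALIDATE:-, TRANSFORM:P4(v=64,ok=T), EMIT:P3(v=0,ok=F)] out:P2(v=0); in:-
Tick 7: [PARSE:-, VALIDATE:-, TRANSFORM:-, EMIT:P4(v=64,ok=T)] out:P3(v=0); in:-
Emitted by tick 7: ['P1', 'P2', 'P3']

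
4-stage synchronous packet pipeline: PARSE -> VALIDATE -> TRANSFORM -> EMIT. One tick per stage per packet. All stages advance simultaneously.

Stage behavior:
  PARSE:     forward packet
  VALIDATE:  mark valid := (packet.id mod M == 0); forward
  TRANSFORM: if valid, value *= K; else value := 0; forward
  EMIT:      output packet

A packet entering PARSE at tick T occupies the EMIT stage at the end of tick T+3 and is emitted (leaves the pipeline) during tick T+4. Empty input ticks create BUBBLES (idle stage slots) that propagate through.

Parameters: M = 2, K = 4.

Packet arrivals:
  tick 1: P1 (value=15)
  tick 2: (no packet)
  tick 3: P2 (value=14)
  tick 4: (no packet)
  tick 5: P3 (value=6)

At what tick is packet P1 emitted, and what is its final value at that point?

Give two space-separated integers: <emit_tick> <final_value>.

Answer: 5 0

Derivation:
Tick 1: [PARSE:P1(v=15,ok=F), VALIDATE:-, TRANSFORM:-, EMIT:-] out:-; in:P1
Tick 2: [PARSE:-, VALIDATE:P1(v=15,ok=F), TRANSFORM:-, EMIT:-] out:-; in:-
Tick 3: [PARSE:P2(v=14,ok=F), VALIDATE:-, TRANSFORM:P1(v=0,ok=F), EMIT:-] out:-; in:P2
Tick 4: [PARSE:-, VALIDATE:P2(v=14,ok=T), TRANSFORM:-, EMIT:P1(v=0,ok=F)] out:-; in:-
Tick 5: [PARSE:P3(v=6,ok=F), VALIDATE:-, TRANSFORM:P2(v=56,ok=T), EMIT:-] out:P1(v=0); in:P3
Tick 6: [PARSE:-, VALIDATE:P3(v=6,ok=F), TRANSFORM:-, EMIT:P2(v=56,ok=T)] out:-; in:-
Tick 7: [PARSE:-, VALIDATE:-, TRANSFORM:P3(v=0,ok=F), EMIT:-] out:P2(v=56); in:-
Tick 8: [PARSE:-, VALIDATE:-, TRANSFORM:-, EMIT:P3(v=0,ok=F)] out:-; in:-
Tick 9: [PARSE:-, VALIDATE:-, TRANSFORM:-, EMIT:-] out:P3(v=0); in:-
P1: arrives tick 1, valid=False (id=1, id%2=1), emit tick 5, final value 0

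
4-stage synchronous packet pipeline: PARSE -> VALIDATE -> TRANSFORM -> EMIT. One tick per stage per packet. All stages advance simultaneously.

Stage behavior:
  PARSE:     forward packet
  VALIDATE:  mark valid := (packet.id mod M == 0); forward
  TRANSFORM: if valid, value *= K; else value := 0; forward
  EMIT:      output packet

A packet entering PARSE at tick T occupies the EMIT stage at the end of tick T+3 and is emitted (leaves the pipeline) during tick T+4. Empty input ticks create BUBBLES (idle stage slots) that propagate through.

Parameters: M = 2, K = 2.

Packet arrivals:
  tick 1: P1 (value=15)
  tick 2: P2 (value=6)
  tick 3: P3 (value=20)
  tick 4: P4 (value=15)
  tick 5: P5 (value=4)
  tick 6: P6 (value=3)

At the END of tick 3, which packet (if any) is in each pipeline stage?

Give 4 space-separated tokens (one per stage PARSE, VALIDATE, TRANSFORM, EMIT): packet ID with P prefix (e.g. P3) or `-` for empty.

Answer: P3 P2 P1 -

Derivation:
Tick 1: [PARSE:P1(v=15,ok=F), VALIDATE:-, TRANSFORM:-, EMIT:-] out:-; in:P1
Tick 2: [PARSE:P2(v=6,ok=F), VALIDATE:P1(v=15,ok=F), TRANSFORM:-, EMIT:-] out:-; in:P2
Tick 3: [PARSE:P3(v=20,ok=F), VALIDATE:P2(v=6,ok=T), TRANSFORM:P1(v=0,ok=F), EMIT:-] out:-; in:P3
At end of tick 3: ['P3', 'P2', 'P1', '-']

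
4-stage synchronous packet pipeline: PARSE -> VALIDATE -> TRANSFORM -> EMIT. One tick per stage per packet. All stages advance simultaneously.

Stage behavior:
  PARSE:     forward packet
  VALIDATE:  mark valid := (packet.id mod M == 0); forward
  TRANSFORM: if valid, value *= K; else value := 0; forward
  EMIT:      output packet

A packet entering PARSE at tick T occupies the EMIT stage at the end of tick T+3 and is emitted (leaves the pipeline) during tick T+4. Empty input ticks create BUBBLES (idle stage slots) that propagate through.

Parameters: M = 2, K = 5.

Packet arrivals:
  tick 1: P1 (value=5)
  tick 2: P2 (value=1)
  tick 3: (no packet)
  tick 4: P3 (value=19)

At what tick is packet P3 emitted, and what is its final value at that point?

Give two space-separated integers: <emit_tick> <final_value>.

Tick 1: [PARSE:P1(v=5,ok=F), VALIDATE:-, TRANSFORM:-, EMIT:-] out:-; in:P1
Tick 2: [PARSE:P2(v=1,ok=F), VALIDATE:P1(v=5,ok=F), TRANSFORM:-, EMIT:-] out:-; in:P2
Tick 3: [PARSE:-, VALIDATE:P2(v=1,ok=T), TRANSFORM:P1(v=0,ok=F), EMIT:-] out:-; in:-
Tick 4: [PARSE:P3(v=19,ok=F), VALIDATE:-, TRANSFORM:P2(v=5,ok=T), EMIT:P1(v=0,ok=F)] out:-; in:P3
Tick 5: [PARSE:-, VALIDATE:P3(v=19,ok=F), TRANSFORM:-, EMIT:P2(v=5,ok=T)] out:P1(v=0); in:-
Tick 6: [PARSE:-, VALIDATE:-, TRANSFORM:P3(v=0,ok=F), EMIT:-] out:P2(v=5); in:-
Tick 7: [PARSE:-, VALIDATE:-, TRANSFORM:-, EMIT:P3(v=0,ok=F)] out:-; in:-
Tick 8: [PARSE:-, VALIDATE:-, TRANSFORM:-, EMIT:-] out:P3(v=0); in:-
P3: arrives tick 4, valid=False (id=3, id%2=1), emit tick 8, final value 0

Answer: 8 0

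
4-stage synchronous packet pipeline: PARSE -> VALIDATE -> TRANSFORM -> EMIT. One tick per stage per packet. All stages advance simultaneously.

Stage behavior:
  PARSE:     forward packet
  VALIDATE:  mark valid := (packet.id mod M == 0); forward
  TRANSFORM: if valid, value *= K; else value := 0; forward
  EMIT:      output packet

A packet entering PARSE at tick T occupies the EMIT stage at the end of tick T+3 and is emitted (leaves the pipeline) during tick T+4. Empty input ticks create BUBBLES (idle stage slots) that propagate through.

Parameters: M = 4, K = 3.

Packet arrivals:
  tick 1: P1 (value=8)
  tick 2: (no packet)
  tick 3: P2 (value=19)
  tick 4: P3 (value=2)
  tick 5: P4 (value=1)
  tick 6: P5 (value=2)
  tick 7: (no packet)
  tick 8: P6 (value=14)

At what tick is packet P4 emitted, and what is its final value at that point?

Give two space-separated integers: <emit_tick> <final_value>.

Answer: 9 3

Derivation:
Tick 1: [PARSE:P1(v=8,ok=F), VALIDATE:-, TRANSFORM:-, EMIT:-] out:-; in:P1
Tick 2: [PARSE:-, VALIDATE:P1(v=8,ok=F), TRANSFORM:-, EMIT:-] out:-; in:-
Tick 3: [PARSE:P2(v=19,ok=F), VALIDATE:-, TRANSFORM:P1(v=0,ok=F), EMIT:-] out:-; in:P2
Tick 4: [PARSE:P3(v=2,ok=F), VALIDATE:P2(v=19,ok=F), TRANSFORM:-, EMIT:P1(v=0,ok=F)] out:-; in:P3
Tick 5: [PARSE:P4(v=1,ok=F), VALIDATE:P3(v=2,ok=F), TRANSFORM:P2(v=0,ok=F), EMIT:-] out:P1(v=0); in:P4
Tick 6: [PARSE:P5(v=2,ok=F), VALIDATE:P4(v=1,ok=T), TRANSFORM:P3(v=0,ok=F), EMIT:P2(v=0,ok=F)] out:-; in:P5
Tick 7: [PARSE:-, VALIDATE:P5(v=2,ok=F), TRANSFORM:P4(v=3,ok=T), EMIT:P3(v=0,ok=F)] out:P2(v=0); in:-
Tick 8: [PARSE:P6(v=14,ok=F), VALIDATE:-, TRANSFORM:P5(v=0,ok=F), EMIT:P4(v=3,ok=T)] out:P3(v=0); in:P6
Tick 9: [PARSE:-, VALIDATE:P6(v=14,ok=F), TRANSFORM:-, EMIT:P5(v=0,ok=F)] out:P4(v=3); in:-
Tick 10: [PARSE:-, VALIDATE:-, TRANSFORM:P6(v=0,ok=F), EMIT:-] out:P5(v=0); in:-
Tick 11: [PARSE:-, VALIDATE:-, TRANSFORM:-, EMIT:P6(v=0,ok=F)] out:-; in:-
Tick 12: [PARSE:-, VALIDATE:-, TRANSFORM:-, EMIT:-] out:P6(v=0); in:-
P4: arrives tick 5, valid=True (id=4, id%4=0), emit tick 9, final value 3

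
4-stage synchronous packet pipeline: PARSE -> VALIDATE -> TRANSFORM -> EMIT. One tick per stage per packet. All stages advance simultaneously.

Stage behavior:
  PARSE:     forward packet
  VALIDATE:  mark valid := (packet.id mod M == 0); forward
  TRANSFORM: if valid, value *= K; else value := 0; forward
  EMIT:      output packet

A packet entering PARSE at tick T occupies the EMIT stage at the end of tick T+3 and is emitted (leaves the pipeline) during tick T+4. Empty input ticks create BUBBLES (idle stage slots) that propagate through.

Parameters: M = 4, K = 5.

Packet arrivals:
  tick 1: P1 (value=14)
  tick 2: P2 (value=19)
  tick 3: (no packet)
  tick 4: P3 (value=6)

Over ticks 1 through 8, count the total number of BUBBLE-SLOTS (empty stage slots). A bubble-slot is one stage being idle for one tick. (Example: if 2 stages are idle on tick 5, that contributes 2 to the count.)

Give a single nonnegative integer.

Tick 1: [PARSE:P1(v=14,ok=F), VALIDATE:-, TRANSFORM:-, EMIT:-] out:-; bubbles=3
Tick 2: [PARSE:P2(v=19,ok=F), VALIDATE:P1(v=14,ok=F), TRANSFORM:-, EMIT:-] out:-; bubbles=2
Tick 3: [PARSE:-, VALIDATE:P2(v=19,ok=F), TRANSFORM:P1(v=0,ok=F), EMIT:-] out:-; bubbles=2
Tick 4: [PARSE:P3(v=6,ok=F), VALIDATE:-, TRANSFORM:P2(v=0,ok=F), EMIT:P1(v=0,ok=F)] out:-; bubbles=1
Tick 5: [PARSE:-, VALIDATE:P3(v=6,ok=F), TRANSFORM:-, EMIT:P2(v=0,ok=F)] out:P1(v=0); bubbles=2
Tick 6: [PARSE:-, VALIDATE:-, TRANSFORM:P3(v=0,ok=F), EMIT:-] out:P2(v=0); bubbles=3
Tick 7: [PARSE:-, VALIDATE:-, TRANSFORM:-, EMIT:P3(v=0,ok=F)] out:-; bubbles=3
Tick 8: [PARSE:-, VALIDATE:-, TRANSFORM:-, EMIT:-] out:P3(v=0); bubbles=4
Total bubble-slots: 20

Answer: 20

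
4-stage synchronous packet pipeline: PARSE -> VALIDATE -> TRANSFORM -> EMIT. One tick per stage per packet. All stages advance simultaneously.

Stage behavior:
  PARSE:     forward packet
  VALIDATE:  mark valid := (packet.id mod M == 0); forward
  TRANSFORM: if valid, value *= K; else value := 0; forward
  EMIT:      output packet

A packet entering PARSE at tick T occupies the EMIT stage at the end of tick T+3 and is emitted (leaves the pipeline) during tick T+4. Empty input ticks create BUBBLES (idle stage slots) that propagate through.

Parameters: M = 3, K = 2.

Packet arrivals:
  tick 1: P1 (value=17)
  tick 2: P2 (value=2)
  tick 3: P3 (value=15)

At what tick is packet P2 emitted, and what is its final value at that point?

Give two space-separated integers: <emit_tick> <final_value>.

Answer: 6 0

Derivation:
Tick 1: [PARSE:P1(v=17,ok=F), VALIDATE:-, TRANSFORM:-, EMIT:-] out:-; in:P1
Tick 2: [PARSE:P2(v=2,ok=F), VALIDATE:P1(v=17,ok=F), TRANSFORM:-, EMIT:-] out:-; in:P2
Tick 3: [PARSE:P3(v=15,ok=F), VALIDATE:P2(v=2,ok=F), TRANSFORM:P1(v=0,ok=F), EMIT:-] out:-; in:P3
Tick 4: [PARSE:-, VALIDATE:P3(v=15,ok=T), TRANSFORM:P2(v=0,ok=F), EMIT:P1(v=0,ok=F)] out:-; in:-
Tick 5: [PARSE:-, VALIDATE:-, TRANSFORM:P3(v=30,ok=T), EMIT:P2(v=0,ok=F)] out:P1(v=0); in:-
Tick 6: [PARSE:-, VALIDATE:-, TRANSFORM:-, EMIT:P3(v=30,ok=T)] out:P2(v=0); in:-
Tick 7: [PARSE:-, VALIDATE:-, TRANSFORM:-, EMIT:-] out:P3(v=30); in:-
P2: arrives tick 2, valid=False (id=2, id%3=2), emit tick 6, final value 0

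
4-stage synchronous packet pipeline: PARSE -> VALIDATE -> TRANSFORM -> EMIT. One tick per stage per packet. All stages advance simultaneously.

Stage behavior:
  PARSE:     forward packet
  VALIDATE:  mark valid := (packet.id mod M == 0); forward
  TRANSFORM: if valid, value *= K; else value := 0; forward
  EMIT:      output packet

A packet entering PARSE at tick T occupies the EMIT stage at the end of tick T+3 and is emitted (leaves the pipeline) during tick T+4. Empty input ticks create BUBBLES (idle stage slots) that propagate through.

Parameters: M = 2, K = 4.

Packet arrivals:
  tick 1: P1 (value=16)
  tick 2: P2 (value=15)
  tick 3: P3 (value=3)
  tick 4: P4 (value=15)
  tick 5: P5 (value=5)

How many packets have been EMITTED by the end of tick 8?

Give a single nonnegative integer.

Answer: 4

Derivation:
Tick 1: [PARSE:P1(v=16,ok=F), VALIDATE:-, TRANSFORM:-, EMIT:-] out:-; in:P1
Tick 2: [PARSE:P2(v=15,ok=F), VALIDATE:P1(v=16,ok=F), TRANSFORM:-, EMIT:-] out:-; in:P2
Tick 3: [PARSE:P3(v=3,ok=F), VALIDATE:P2(v=15,ok=T), TRANSFORM:P1(v=0,ok=F), EMIT:-] out:-; in:P3
Tick 4: [PARSE:P4(v=15,ok=F), VALIDATE:P3(v=3,ok=F), TRANSFORM:P2(v=60,ok=T), EMIT:P1(v=0,ok=F)] out:-; in:P4
Tick 5: [PARSE:P5(v=5,ok=F), VALIDATE:P4(v=15,ok=T), TRANSFORM:P3(v=0,ok=F), EMIT:P2(v=60,ok=T)] out:P1(v=0); in:P5
Tick 6: [PARSE:-, VALIDATE:P5(v=5,ok=F), TRANSFORM:P4(v=60,ok=T), EMIT:P3(v=0,ok=F)] out:P2(v=60); in:-
Tick 7: [PARSE:-, VALIDATE:-, TRANSFORM:P5(v=0,ok=F), EMIT:P4(v=60,ok=T)] out:P3(v=0); in:-
Tick 8: [PARSE:-, VALIDATE:-, TRANSFORM:-, EMIT:P5(v=0,ok=F)] out:P4(v=60); in:-
Emitted by tick 8: ['P1', 'P2', 'P3', 'P4']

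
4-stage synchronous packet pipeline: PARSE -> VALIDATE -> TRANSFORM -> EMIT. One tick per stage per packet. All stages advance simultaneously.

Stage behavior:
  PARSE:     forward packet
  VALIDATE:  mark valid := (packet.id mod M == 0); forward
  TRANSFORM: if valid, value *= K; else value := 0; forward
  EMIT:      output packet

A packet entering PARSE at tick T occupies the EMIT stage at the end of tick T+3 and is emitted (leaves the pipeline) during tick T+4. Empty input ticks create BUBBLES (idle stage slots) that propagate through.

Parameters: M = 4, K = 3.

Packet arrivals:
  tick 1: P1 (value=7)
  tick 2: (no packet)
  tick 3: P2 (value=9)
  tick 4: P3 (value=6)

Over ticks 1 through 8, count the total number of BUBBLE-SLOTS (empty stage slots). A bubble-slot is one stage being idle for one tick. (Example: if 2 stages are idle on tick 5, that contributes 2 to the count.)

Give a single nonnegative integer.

Tick 1: [PARSE:P1(v=7,ok=F), VALIDATE:-, TRANSFORM:-, EMIT:-] out:-; bubbles=3
Tick 2: [PARSE:-, VALIDATE:P1(v=7,ok=F), TRANSFORM:-, EMIT:-] out:-; bubbles=3
Tick 3: [PARSE:P2(v=9,ok=F), VALIDATE:-, TRANSFORM:P1(v=0,ok=F), EMIT:-] out:-; bubbles=2
Tick 4: [PARSE:P3(v=6,ok=F), VALIDATE:P2(v=9,ok=F), TRANSFORM:-, EMIT:P1(v=0,ok=F)] out:-; bubbles=1
Tick 5: [PARSE:-, VALIDATE:P3(v=6,ok=F), TRANSFORM:P2(v=0,ok=F), EMIT:-] out:P1(v=0); bubbles=2
Tick 6: [PARSE:-, VALIDATE:-, TRANSFORM:P3(v=0,ok=F), EMIT:P2(v=0,ok=F)] out:-; bubbles=2
Tick 7: [PARSE:-, VALIDATE:-, TRANSFORM:-, EMIT:P3(v=0,ok=F)] out:P2(v=0); bubbles=3
Tick 8: [PARSE:-, VALIDATE:-, TRANSFORM:-, EMIT:-] out:P3(v=0); bubbles=4
Total bubble-slots: 20

Answer: 20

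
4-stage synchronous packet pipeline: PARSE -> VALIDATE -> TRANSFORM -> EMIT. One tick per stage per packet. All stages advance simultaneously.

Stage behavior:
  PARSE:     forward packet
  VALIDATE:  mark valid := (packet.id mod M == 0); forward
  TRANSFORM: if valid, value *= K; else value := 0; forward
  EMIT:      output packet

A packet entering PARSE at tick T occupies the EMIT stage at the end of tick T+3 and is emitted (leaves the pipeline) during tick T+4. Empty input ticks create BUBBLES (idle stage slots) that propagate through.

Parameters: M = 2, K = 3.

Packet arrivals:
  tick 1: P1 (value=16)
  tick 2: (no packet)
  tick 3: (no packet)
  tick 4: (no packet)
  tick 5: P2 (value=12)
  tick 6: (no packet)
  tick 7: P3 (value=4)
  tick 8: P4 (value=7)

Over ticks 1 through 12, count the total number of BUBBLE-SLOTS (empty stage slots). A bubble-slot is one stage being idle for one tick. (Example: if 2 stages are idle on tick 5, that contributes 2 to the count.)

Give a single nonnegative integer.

Tick 1: [PARSE:P1(v=16,ok=F), VALIDATE:-, TRANSFORM:-, EMIT:-] out:-; bubbles=3
Tick 2: [PARSE:-, VALIDATE:P1(v=16,ok=F), TRANSFORM:-, EMIT:-] out:-; bubbles=3
Tick 3: [PARSE:-, VALIDATE:-, TRANSFORM:P1(v=0,ok=F), EMIT:-] out:-; bubbles=3
Tick 4: [PARSE:-, VALIDATE:-, TRANSFORM:-, EMIT:P1(v=0,ok=F)] out:-; bubbles=3
Tick 5: [PARSE:P2(v=12,ok=F), VALIDATE:-, TRANSFORM:-, EMIT:-] out:P1(v=0); bubbles=3
Tick 6: [PARSE:-, VALIDATE:P2(v=12,ok=T), TRANSFORM:-, EMIT:-] out:-; bubbles=3
Tick 7: [PARSE:P3(v=4,ok=F), VALIDATE:-, TRANSFORM:P2(v=36,ok=T), EMIT:-] out:-; bubbles=2
Tick 8: [PARSE:P4(v=7,ok=F), VALIDATE:P3(v=4,ok=F), TRANSFORM:-, EMIT:P2(v=36,ok=T)] out:-; bubbles=1
Tick 9: [PARSE:-, VALIDATE:P4(v=7,ok=T), TRANSFORM:P3(v=0,ok=F), EMIT:-] out:P2(v=36); bubbles=2
Tick 10: [PARSE:-, VALIDATE:-, TRANSFORM:P4(v=21,ok=T), EMIT:P3(v=0,ok=F)] out:-; bubbles=2
Tick 11: [PARSE:-, VALIDATE:-, TRANSFORM:-, EMIT:P4(v=21,ok=T)] out:P3(v=0); bubbles=3
Tick 12: [PARSE:-, VALIDATE:-, TRANSFORM:-, EMIT:-] out:P4(v=21); bubbles=4
Total bubble-slots: 32

Answer: 32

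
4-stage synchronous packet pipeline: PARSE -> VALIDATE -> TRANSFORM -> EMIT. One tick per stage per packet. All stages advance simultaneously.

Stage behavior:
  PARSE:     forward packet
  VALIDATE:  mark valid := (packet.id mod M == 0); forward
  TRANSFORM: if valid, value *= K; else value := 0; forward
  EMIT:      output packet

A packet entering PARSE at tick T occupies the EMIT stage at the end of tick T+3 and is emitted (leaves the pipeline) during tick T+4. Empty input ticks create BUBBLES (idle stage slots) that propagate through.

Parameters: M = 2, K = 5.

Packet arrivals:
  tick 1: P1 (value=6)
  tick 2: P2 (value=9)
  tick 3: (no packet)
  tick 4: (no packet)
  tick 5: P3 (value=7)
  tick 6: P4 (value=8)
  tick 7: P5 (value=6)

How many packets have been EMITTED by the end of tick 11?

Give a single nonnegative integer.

Answer: 5

Derivation:
Tick 1: [PARSE:P1(v=6,ok=F), VALIDATE:-, TRANSFORM:-, EMIT:-] out:-; in:P1
Tick 2: [PARSE:P2(v=9,ok=F), VALIDATE:P1(v=6,ok=F), TRANSFORM:-, EMIT:-] out:-; in:P2
Tick 3: [PARSE:-, VALIDATE:P2(v=9,ok=T), TRANSFORM:P1(v=0,ok=F), EMIT:-] out:-; in:-
Tick 4: [PARSE:-, VALIDATE:-, TRANSFORM:P2(v=45,ok=T), EMIT:P1(v=0,ok=F)] out:-; in:-
Tick 5: [PARSE:P3(v=7,ok=F), VALIDATE:-, TRANSFORM:-, EMIT:P2(v=45,ok=T)] out:P1(v=0); in:P3
Tick 6: [PARSE:P4(v=8,ok=F), VALIDATE:P3(v=7,ok=F), TRANSFORM:-, EMIT:-] out:P2(v=45); in:P4
Tick 7: [PARSE:P5(v=6,ok=F), VALIDATE:P4(v=8,ok=T), TRANSFORM:P3(v=0,ok=F), EMIT:-] out:-; in:P5
Tick 8: [PARSE:-, VALIDATE:P5(v=6,ok=F), TRANSFORM:P4(v=40,ok=T), EMIT:P3(v=0,ok=F)] out:-; in:-
Tick 9: [PARSE:-, VALIDATE:-, TRANSFORM:P5(v=0,ok=F), EMIT:P4(v=40,ok=T)] out:P3(v=0); in:-
Tick 10: [PARSE:-, VALIDATE:-, TRANSFORM:-, EMIT:P5(v=0,ok=F)] out:P4(v=40); in:-
Tick 11: [PARSE:-, VALIDATE:-, TRANSFORM:-, EMIT:-] out:P5(v=0); in:-
Emitted by tick 11: ['P1', 'P2', 'P3', 'P4', 'P5']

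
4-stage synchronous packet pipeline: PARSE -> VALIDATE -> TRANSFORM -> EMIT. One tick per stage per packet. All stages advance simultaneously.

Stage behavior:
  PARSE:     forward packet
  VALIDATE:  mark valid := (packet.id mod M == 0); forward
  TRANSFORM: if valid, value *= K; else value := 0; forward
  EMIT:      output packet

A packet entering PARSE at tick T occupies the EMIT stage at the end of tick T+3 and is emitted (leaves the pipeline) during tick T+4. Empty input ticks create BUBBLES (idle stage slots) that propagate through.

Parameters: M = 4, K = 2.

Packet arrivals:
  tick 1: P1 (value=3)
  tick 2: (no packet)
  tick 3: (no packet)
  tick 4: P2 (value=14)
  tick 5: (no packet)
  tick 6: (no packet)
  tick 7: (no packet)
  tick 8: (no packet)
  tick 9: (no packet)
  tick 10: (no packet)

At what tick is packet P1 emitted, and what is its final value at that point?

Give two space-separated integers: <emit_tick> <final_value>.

Tick 1: [PARSE:P1(v=3,ok=F), VALIDATE:-, TRANSFORM:-, EMIT:-] out:-; in:P1
Tick 2: [PARSE:-, VALIDATE:P1(v=3,ok=F), TRANSFORM:-, EMIT:-] out:-; in:-
Tick 3: [PARSE:-, VALIDATE:-, TRANSFORM:P1(v=0,ok=F), EMIT:-] out:-; in:-
Tick 4: [PARSE:P2(v=14,ok=F), VALIDATE:-, TRANSFORM:-, EMIT:P1(v=0,ok=F)] out:-; in:P2
Tick 5: [PARSE:-, VALIDATE:P2(v=14,ok=F), TRANSFORM:-, EMIT:-] out:P1(v=0); in:-
Tick 6: [PARSE:-, VALIDATE:-, TRANSFORM:P2(v=0,ok=F), EMIT:-] out:-; in:-
Tick 7: [PARSE:-, VALIDATE:-, TRANSFORM:-, EMIT:P2(v=0,ok=F)] out:-; in:-
Tick 8: [PARSE:-, VALIDATE:-, TRANSFORM:-, EMIT:-] out:P2(v=0); in:-
Tick 9: [PARSE:-, VALIDATE:-, TRANSFORM:-, EMIT:-] out:-; in:-
Tick 10: [PARSE:-, VALIDATE:-, TRANSFORM:-, EMIT:-] out:-; in:-
Tick 11: [PARSE:-, VALIDATE:-, TRANSFORM:-, EMIT:-] out:-; in:-
Tick 12: [PARSE:-, VALIDATE:-, TRANSFORM:-, EMIT:-] out:-; in:-
Tick 13: [PARSE:-, VALIDATE:-, TRANSFORM:-, EMIT:-] out:-; in:-
Tick 14: [PARSE:-, VALIDATE:-, TRANSFORM:-, EMIT:-] out:-; in:-
P1: arrives tick 1, valid=False (id=1, id%4=1), emit tick 5, final value 0

Answer: 5 0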